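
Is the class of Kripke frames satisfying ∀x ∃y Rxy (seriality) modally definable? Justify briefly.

Yes, by □q → ◇q

Yes: it is seriality, defined by the D schema □q → ◇q.
Suppose □q→◇q is valid. At any x set V(q)=W. Then □q at x, so ◇q at x, so x has a successor.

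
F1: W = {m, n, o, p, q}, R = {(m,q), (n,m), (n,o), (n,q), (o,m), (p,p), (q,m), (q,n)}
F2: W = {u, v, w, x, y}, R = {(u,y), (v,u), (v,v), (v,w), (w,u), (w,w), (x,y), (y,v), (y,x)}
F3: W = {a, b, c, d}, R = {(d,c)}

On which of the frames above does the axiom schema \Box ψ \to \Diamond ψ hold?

F1, F2

This is the axiom for seriality; its first-order frame correspondent is \forall x \exists y Rxy.
F1: ✓.
F2: ✓.
F3: fails — world a has no successor.
Valid on: F1, F2.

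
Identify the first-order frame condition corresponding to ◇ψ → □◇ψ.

Suppose ◇ψ→□◇ψ is valid. Take Rxy, Rxz and set V(ψ)={y}. Then ◇ψ at x, so □◇ψ at x, so ◇ψ at z, so some w with Rzw has ψ; w=y, i.e. Rzy. By symmetry of the argument, Ryz.
Conversely, on a frame with the Euclidean property the schema holds at every world under every valuation.
Frame condition: ∀x ∀y ∀z (Rxy ∧ Rxz → Ryz).

the Euclidean property: ∀x ∀y ∀z (Rxy ∧ Rxz → Ryz)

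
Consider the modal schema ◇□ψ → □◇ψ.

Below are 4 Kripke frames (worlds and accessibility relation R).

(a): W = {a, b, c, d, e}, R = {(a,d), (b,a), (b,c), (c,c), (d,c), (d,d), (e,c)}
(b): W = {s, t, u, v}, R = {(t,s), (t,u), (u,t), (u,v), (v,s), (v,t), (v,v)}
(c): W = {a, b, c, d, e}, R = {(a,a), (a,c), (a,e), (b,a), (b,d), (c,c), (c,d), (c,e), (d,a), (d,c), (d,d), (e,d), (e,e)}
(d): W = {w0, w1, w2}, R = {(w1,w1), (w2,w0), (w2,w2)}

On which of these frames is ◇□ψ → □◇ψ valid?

(c)

The schema corresponds to convergence: ∀x ∀y ∀z (Rxy ∧ Rxz → ∃w (Ryw ∧ Rzw)).
(a): fails — Rbc and Rba but c and a have no common successor.
(b): fails — Rts and Rts but s and s have no common successor.
(c): satisfies the condition.
(d): fails — Rw2w0 and Rw2w0 but w0 and w0 have no common successor.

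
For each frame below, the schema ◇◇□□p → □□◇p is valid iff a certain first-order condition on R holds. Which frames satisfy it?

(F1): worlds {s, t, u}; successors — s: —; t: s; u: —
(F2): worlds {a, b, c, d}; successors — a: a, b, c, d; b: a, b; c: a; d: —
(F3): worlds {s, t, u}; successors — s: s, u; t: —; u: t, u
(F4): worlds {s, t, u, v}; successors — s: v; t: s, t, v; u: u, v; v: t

The schema corresponds to a generalized confluence (Geach) condition: ∀x ∀y ∀z ((xR²y ∧ xR²z) → ∃w (yR²w ∧ zRw)).
(F1): satisfies the condition.
(F2): fails — aR²a, aR²d but no w with aR²w and dRw.
(F3): fails — sR²s, sR²t but no w with sR²w and tRw.
(F4): fails — tR²s, tR²s but no w with sR²w and sRw.

(F1)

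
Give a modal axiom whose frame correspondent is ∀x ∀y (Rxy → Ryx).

ψ → □◇ψ

This is symmetry; the standard corresponding axiom is B: ψ → □◇ψ.
Suppose ψ→□◇ψ is valid. Take Rxy and set V(ψ)={x}. Then ψ at x, so □◇ψ at x, so ◇ψ at y, so some z with Ryz has ψ; z=x, i.e. Ryx.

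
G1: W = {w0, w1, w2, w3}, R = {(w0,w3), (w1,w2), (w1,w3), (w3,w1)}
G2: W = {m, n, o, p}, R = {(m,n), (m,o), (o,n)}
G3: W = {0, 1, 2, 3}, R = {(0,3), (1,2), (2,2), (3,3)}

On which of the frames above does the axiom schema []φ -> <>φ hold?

G3

The schema corresponds to seriality: forall x exists y Rxy.
G1: fails — world w2 has no successor.
G2: fails — world n has no successor.
G3: ✓.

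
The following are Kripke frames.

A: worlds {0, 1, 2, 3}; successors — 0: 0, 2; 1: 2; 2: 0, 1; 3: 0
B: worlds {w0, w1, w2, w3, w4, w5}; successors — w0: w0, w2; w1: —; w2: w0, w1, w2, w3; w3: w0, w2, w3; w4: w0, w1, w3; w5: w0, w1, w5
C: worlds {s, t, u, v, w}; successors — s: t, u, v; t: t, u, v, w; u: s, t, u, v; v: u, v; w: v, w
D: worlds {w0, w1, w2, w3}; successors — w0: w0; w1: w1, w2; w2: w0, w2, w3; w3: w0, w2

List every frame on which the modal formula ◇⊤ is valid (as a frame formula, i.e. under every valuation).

Frame correspondent (Sahlqvist): ∀x ∃y Rxy — i.e. seriality.
A: ✓.
B: fails — world w1 has no successor.
C: ✓.
D: ✓.

A, C, D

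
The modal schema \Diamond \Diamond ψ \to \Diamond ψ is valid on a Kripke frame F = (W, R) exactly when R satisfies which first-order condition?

Transitivity

Replacing ψ by ¬ψ and contraposing gives the equivalent schema □ψ → □□ψ.
Suppose □ψ→□□ψ is valid. Take Rxy, Ryz and set V(ψ)={w : Rxw}. Then □ψ at x, so □□ψ at x, so □ψ at y, so ψ at z, i.e. Rxz.
The converse is a direct semantic check.
Frame condition: \forall x \forall y \forall z (Rxy \wedge Ryz \to Rxz).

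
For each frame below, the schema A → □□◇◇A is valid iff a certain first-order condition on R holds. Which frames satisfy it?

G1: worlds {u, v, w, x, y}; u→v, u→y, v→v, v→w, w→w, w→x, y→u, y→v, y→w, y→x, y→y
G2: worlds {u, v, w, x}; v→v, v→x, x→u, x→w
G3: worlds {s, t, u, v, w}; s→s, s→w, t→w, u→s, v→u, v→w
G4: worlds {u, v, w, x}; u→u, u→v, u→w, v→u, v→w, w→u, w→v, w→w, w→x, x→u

G4

The schema corresponds to a generalized confluence (Geach) condition: ∀x ∀z (xR²z → ∃w (x = w ∧ zR²w)).
G1: fails — uR²v but no t with u=t and vR²t.
G2: fails — vR²u but no t with v=t and uR²t.
G3: fails — sR²w but no w* with s=w* and wR²w*.
G4: holds.
Valid on: G4.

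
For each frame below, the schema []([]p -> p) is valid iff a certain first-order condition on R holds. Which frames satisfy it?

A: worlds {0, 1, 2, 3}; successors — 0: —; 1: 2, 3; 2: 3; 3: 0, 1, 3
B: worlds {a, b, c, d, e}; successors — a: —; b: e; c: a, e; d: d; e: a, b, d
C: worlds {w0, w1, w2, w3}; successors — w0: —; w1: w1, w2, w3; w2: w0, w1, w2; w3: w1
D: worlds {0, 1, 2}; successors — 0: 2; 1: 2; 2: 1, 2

none

Frame correspondent (Sahlqvist): forall x forall y (Rxy -> Ryy) — i.e. shift-reflexivity.
A: fails — R31 but not R11.
B: fails — Reb but not Rbb.
C: fails — Rw1w3 but not Rw3w3.
D: fails — R21 but not R11.
Valid on no frame.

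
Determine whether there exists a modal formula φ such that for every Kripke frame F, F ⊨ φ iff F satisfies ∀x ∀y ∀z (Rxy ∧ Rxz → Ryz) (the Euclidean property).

Yes, by ◇q → □◇q

Yes: it is the Euclidean property, defined by the 5 schema ◇q → □◇q.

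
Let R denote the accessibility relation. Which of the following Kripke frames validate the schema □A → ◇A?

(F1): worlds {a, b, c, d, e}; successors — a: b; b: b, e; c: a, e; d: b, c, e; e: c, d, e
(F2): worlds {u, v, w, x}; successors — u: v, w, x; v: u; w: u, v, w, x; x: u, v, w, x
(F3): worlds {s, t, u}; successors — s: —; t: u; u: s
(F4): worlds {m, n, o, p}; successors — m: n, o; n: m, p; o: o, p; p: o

Frame correspondent (Sahlqvist): ∀x ∃y Rxy — i.e. seriality.
(F1): ✓.
(F2): ✓.
(F3): fails — world s has no successor.
(F4): ✓.
Valid on: (F1), (F2), (F4).

(F1), (F2), (F4)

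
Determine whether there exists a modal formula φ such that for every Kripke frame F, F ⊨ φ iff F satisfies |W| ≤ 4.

If a class were modally definable it would be closed under disjoint unions (Goldblatt–Thomason).
Any modal formula valid on each of 5 disjoint one-world frames is valid on their disjoint union (validity is preserved under disjoint unions). Each one-world frame has |W|=1≤4, but the union has |W|=5.
So no modal formula (or set of formulas) defines exactly the |W|≤4 frames.

No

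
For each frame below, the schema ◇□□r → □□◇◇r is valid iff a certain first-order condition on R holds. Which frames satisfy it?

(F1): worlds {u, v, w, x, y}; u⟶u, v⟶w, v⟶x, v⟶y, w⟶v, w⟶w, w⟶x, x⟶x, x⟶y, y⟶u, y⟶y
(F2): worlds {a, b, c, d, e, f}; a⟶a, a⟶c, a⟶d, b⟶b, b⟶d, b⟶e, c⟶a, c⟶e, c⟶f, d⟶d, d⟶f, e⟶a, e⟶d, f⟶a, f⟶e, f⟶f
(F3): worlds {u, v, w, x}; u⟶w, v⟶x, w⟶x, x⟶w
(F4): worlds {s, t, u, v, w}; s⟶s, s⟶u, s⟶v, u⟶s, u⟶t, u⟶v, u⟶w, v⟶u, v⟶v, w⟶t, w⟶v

Frame correspondent (Sahlqvist): ∀x ∀y ∀z ((xRy ∧ xR²z) → ∃w (yR²w ∧ zR²w)) — i.e. a generalized confluence (Geach) condition.
(F1): fails — vRw, vR²u but no t with wR²t and uR²t.
(F2): holds.
(F3): fails — uRw, uR²x but no t with wR²t and xR²t.
(F4): fails — sRs, sR²t but no w* with sR²w* and tR²w*.

(F2)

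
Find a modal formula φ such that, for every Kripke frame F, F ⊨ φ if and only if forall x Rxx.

A defining formula is □r → r (the T axiom).
Suppose □r→r is valid. At any x set V(r)={w : Rxw}. Then □r holds at x, so r holds at x, i.e. Rxx.

□r → r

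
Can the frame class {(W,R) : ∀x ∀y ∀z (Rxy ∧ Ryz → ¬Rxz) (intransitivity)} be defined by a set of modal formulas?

Modal frame validity is preserved under surjective bounded morphisms.
The 5-cycle (worlds 0,1,2,3,4 with 0→1→2→3→4→0) is intransitive. Mapping every world to a single reflexive point • is a surjective bounded morphism; the reflexive point is not intransitive (R••∧R•• but R••).
Hence intransitivity is not modally definable.

Not modally definable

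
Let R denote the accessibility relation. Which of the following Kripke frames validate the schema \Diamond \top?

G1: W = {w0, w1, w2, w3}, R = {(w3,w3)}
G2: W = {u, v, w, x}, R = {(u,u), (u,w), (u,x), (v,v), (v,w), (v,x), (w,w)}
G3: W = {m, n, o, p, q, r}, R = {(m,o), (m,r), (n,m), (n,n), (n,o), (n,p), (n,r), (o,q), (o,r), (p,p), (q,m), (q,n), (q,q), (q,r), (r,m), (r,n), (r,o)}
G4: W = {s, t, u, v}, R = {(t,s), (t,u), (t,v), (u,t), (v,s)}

Frame correspondent (Sahlqvist): \forall x \exists y Rxy — i.e. seriality.
G1: fails — world w0 has no successor.
G2: fails — world x has no successor.
G3: ✓.
G4: fails — world s has no successor.
Valid on: G3.

G3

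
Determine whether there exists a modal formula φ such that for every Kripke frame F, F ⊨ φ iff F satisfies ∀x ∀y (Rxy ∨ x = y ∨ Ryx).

Modal frame validity is preserved under disjoint unions.
Take 2 disjoint single-world reflexive frames: each is trivially connected, but their disjoint union has 2 worlds with no edge between distinct components, so it is not connected.
So no modal formula (or set of formulas) defines exactly the connected frames.

No — not modally definable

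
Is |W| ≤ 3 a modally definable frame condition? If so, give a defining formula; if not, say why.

Not modally definable

Modal frame validity is preserved under disjoint unions.
Any modal formula valid on each of 4 disjoint one-world frames is valid on their disjoint union (validity is preserved under disjoint unions). Each one-world frame has |W|=1≤3, but the union has |W|=4.
So no modal formula (or set of formulas) defines exactly the |W|≤3 frames.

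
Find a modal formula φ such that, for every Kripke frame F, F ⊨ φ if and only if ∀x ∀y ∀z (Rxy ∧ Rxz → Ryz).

The condition is the Euclidean property. The 5 schema ◇p → □◇p defines it.
Suppose ◇p→□◇p is valid. Take Rxy, Rxz and set V(p)={y}. Then ◇p at x, so □◇p at x, so ◇p at z, so some w with Rzw has p; w=y, i.e. Rzy. By symmetry of the argument, Ryz.

◇p → □◇p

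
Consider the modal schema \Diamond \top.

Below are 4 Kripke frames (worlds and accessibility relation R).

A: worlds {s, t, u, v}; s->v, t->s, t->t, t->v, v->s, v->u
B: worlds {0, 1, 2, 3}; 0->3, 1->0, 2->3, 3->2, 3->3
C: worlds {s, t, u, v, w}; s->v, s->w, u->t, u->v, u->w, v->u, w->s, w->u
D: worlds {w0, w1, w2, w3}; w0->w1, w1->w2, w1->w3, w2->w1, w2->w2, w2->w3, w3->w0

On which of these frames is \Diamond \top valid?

B, D

This is the axiom for seriality; its first-order frame correspondent is \forall x \exists y Rxy.
A: fails — world u has no successor.
B: condition met.
C: fails — world t has no successor.
D: condition met.
Valid on: B, D.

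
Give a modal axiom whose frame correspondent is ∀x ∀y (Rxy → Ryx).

ψ → □◇ψ

This is symmetry; the standard corresponding axiom is B: ψ → □◇ψ.
Suppose ψ→□◇ψ is valid. Take Rxy and set V(ψ)={x}. Then ψ at x, so □◇ψ at x, so ◇ψ at y, so some z with Ryz has ψ; z=x, i.e. Ryx.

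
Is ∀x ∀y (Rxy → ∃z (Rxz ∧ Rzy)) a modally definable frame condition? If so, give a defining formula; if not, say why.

Yes, by □□q → □q

The condition is density. A defining modal formula is □□q → □q.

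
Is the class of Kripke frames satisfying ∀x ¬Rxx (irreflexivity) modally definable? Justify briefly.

Modal frame validity is preserved under surjective bounded morphisms.
The 2-cycle (worlds s,t with s→t→s) is irreflexive, and the map sending every world to a single reflexive point • is a surjective bounded morphism (forth: every edge maps to (•,•); back: every world has a successor). So any modal formula valid on the 2-cycle is also valid on the reflexive point, which is not irreflexive.
So the class is not modally definable.

No — not modally definable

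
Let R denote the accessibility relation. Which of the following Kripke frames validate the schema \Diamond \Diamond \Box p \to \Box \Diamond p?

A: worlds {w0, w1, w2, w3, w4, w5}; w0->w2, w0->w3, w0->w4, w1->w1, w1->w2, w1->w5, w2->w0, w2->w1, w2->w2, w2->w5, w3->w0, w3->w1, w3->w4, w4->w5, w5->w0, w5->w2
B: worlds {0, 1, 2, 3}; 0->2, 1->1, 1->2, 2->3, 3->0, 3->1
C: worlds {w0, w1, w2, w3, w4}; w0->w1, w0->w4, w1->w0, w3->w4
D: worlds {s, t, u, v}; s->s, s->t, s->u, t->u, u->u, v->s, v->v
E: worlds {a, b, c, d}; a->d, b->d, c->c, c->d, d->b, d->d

E

The schema corresponds to a generalized confluence (Geach) condition: \forall x \forall y \forall z ((x R^2 y \wedge xRz) \to \exists w (yRw \wedge zRw)).
A: fails — w0R²w0, w0Rw4 but no w with w0Rw and w4Rw.
B: fails — 0R²3, 0R2 but no w with 3Rw and 2Rw.
C: fails — w0R²w0, w0Rw1 but no w with w0Rw and w1Rw.
D: fails — vR²t, vRv but no w with tRw and vRw.
E: ✓.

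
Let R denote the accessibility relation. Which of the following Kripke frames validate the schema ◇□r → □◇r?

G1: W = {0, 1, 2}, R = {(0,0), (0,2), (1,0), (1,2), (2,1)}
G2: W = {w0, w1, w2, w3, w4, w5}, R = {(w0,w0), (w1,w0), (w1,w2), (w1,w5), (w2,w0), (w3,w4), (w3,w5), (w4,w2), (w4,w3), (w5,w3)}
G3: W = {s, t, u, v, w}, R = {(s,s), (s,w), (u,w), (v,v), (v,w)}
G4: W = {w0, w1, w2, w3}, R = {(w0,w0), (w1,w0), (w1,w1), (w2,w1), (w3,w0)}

G4

This is the axiom for convergence; its first-order frame correspondent is ∀x ∀y ∀z (Rxy ∧ Rxz → ∃w (Ryw ∧ Rzw)).
G1: fails — R00 and R02 but 0 and 2 have no common successor.
G2: fails — Rw1w5 and Rw1w2 but w5 and w2 have no common successor.
G3: fails — Rsw and Rsw but w and w have no common successor.
G4: ✓.
Valid on: G4.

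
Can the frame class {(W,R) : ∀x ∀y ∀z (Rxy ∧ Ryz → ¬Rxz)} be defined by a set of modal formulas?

Not definable by any modal formula

Any modally definable frame class is closed under surjective bounded morphisms.
The 5-cycle (worlds 0,1,2,3,4 with 0→1→2→3→4→0) is intransitive. Mapping every world to a single reflexive point • is a surjective bounded morphism; the reflexive point is not intransitive (R••∧R•• but R••).
So the class is not modally definable.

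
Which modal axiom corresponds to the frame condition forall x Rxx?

The condition is reflexivity. The T schema □p → p defines it.

□p → p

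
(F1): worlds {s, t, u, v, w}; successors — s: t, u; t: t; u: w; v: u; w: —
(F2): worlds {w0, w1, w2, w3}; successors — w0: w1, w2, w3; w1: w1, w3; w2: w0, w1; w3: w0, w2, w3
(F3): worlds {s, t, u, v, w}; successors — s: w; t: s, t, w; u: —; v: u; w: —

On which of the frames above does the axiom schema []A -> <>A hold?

(F2)

This is the axiom for seriality; its first-order frame correspondent is forall x exists y Rxy.
(F1): fails — world w has no successor.
(F2): ✓.
(F3): fails — world u has no successor.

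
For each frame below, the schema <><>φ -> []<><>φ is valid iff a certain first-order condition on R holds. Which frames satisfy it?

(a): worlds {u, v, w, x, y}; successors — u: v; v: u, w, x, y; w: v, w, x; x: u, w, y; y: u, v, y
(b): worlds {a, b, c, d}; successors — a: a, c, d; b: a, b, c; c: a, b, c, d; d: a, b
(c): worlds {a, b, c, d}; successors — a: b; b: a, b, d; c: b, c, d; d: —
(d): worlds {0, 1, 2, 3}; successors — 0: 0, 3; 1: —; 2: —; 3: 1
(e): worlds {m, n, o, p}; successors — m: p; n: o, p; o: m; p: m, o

(b)

The schema corresponds to a generalized confluence (Geach) condition: forall x forall y forall z ((x R^2 y & xRz) -> exists w (y = w & z R^2 w)).
(a): fails — vR²v, vRu but no t with v=t and uR²t.
(b): satisfies the condition.
(c): fails — bR²a, bRd but no w with a=w and dR²w.
(d): fails — 0R²0, 0R3 but no w with 0=w and 3R²w.
(e): fails — mR²o, mRp but no w with o=w and pR²w.
Valid on: (b).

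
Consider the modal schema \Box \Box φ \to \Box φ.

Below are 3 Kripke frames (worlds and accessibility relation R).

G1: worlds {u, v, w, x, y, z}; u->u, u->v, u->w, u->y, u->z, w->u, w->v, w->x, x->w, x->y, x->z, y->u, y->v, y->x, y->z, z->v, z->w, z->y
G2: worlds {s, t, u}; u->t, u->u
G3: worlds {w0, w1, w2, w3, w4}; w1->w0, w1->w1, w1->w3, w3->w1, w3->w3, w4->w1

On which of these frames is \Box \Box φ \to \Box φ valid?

The schema corresponds to density: \forall x \forall y (Rxy \to \exists z (Rxz \wedge Rzy)).
G1: fails — Rwx but no t with Rwt and Rtx.
G2: ✓.
G3: ✓.

G2, G3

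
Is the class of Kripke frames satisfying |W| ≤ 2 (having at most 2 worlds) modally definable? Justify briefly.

Modal frame validity is preserved under disjoint unions.
Any modal formula valid on each of 3 disjoint one-world frames is valid on their disjoint union (validity is preserved under disjoint unions). Each one-world frame has |W|=1≤2, but the union has |W|=3.
So no modal formula (or set of formulas) defines exactly the |W|≤2 frames.

No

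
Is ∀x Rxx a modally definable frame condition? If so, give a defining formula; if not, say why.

This is a Sahlqvist condition; the T axiom □p → p defines it.
Suppose □p→p is valid. At any x set V(p)={w : Rxw}. Then □p holds at x, so p holds at x, i.e. Rxx.

Yes — defined by □p → p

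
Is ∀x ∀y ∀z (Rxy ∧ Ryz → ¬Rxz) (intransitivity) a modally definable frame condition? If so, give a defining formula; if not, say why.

Not modally definable

Modal frame validity is preserved under surjective bounded morphisms.
The 5-cycle (worlds w0,w1,w2,w3,w4 with w0→w1→w2→w3→w4→w0) is intransitive. Mapping every world to a single reflexive point • is a surjective bounded morphism; the reflexive point is not intransitive (R••∧R•• but R••).
Hence intransitivity is not modally definable.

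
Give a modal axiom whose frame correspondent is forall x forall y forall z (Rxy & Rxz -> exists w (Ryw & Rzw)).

A defining formula is ◇□r → □◇r (the .2 axiom).
Suppose ◇□r→□◇r is valid. Take Rxy, Rxz and set V(r)={w : Ryw}. Then □r at y so ◇□r at x, so □◇r at x, so ◇r at z, giving w with Rzw and Ryw.

◇□r → □◇r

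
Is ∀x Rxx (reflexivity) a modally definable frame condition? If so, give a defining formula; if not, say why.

Yes — defined by □p → p

Yes: it is reflexivity, defined by the T schema □p → p.
Suppose □p→p is valid. At any x set V(p)={w : Rxw}. Then □p holds at x, so p holds at x, i.e. Rxx.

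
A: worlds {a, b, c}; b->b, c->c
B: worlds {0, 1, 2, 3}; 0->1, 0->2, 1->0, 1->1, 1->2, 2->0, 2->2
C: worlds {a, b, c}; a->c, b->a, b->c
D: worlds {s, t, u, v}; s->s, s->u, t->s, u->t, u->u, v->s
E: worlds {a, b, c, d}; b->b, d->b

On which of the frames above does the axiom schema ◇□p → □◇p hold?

The schema corresponds to convergence: ∀x ∀y ∀z (Rxy ∧ Rxz → ∃w (Ryw ∧ Rzw)).
A: ✓.
B: ✓.
C: fails — Rac and Rac but c and c have no common successor.
D: fails — Rut and Ruu but t and u have no common successor.
E: ✓.
Valid on: A, B, E.

A, B, E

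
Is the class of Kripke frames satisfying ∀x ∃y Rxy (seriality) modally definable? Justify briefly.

Yes: it is seriality, defined by the D schema □r → ◇r.
Suppose □r→◇r is valid. At any x set V(r)=W. Then □r at x, so ◇r at x, so x has a successor.

Yes — defined by □r → ◇r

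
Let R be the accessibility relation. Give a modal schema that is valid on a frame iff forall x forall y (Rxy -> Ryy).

The condition is shift-reflexivity. The T□ schema □(□r → r) defines it.

□(□r → r)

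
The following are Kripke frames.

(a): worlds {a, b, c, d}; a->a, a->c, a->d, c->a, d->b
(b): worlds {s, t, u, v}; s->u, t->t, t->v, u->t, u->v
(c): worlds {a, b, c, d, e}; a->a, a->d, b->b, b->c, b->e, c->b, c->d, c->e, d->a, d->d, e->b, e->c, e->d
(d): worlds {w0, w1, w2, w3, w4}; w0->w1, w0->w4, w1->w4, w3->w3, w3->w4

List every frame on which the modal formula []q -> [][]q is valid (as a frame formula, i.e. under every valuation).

Frame correspondent (Sahlqvist): forall x forall y forall z (Rxy & Ryz -> Rxz) — i.e. transitivity.
(a): fails — Rca and Rac but not Rcc.
(b): fails — Rsu and Ruv but not Rsv.
(c): fails — Rbc and Rcd but not Rbd.
(d): satisfies the condition.
Valid on: (d).

(d)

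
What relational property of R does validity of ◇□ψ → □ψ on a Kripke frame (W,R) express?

Equivalently (dual form): ◇ψ → □◇ψ.
Suppose ◇ψ→□◇ψ is valid. Take Rxy, Rxz and set V(ψ)={y}. Then ◇ψ at x, so □◇ψ at x, so ◇ψ at z, so some w with Rzw has ψ; w=y, i.e. Rzy. By symmetry of the argument, Ryz.

the Euclidean property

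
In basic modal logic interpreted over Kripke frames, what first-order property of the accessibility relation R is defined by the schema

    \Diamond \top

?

seriality: \forall x \exists y Rxy

◇⊤ holds at w iff w has a successor, so frame-validity of ◇⊤ is exactly seriality. Equivalently via □A → ◇A:
Suppose □A→◇A is valid. At any x set V(A)=W. Then □A at x, so ◇A at x, so x has a successor.
The converse is a direct semantic check.
So the correspondent is seriality.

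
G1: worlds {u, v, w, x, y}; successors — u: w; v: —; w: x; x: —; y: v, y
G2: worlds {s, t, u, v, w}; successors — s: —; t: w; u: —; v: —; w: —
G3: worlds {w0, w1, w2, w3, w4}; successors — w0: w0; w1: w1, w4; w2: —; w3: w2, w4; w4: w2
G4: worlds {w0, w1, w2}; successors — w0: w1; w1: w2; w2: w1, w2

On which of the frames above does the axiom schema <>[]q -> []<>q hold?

Frame correspondent (Sahlqvist): forall x forall y forall z (Rxy & Rxz -> exists w (Ryw & Rzw)) — i.e. convergence.
G1: fails — Rwx and Rwx but x and x have no common successor.
G2: fails — Rtw and Rtw but w and w have no common successor.
G3: fails — Rw1w1 and Rw1w4 but w1 and w4 have no common successor.
G4: condition met.
Valid on: G4.

G4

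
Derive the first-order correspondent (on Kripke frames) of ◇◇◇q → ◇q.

This is a Sahlqvist (Geach-type) schema ◇^3□^0q → □^0◇^1q.
Minimal-valuation argument: fix x; take any y with xR^3y and any z with xR^0z. Set V(q) to the set of worlds R-reachable from y in exactly 0 steps. Then □^0q holds at y, so the antecedent holds at x; validity forces ◇^1q at z, giving a w with zR^1w and yR^0w.
First-order correspondent: ∀x ∀y (xR³y → ∃w (y = w ∧ xRw)).

∀x ∀y (xR³y → ∃w (y = w ∧ xRw))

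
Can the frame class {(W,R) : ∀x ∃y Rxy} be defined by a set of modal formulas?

Yes: it is seriality, defined by the D schema □r → ◇r.

Yes, by □r → ◇r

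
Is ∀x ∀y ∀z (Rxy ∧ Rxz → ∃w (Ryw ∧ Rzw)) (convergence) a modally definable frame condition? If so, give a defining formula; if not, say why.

This is a Sahlqvist condition; the .2 axiom ◇□p → □◇p defines it.
Suppose ◇□p→□◇p is valid. Take Rxy, Rxz and set V(p)={w : Ryw}. Then □p at y so ◇□p at x, so □◇p at x, so ◇p at z, giving w with Rzw and Ryw.

Yes, by ◇□p → □◇p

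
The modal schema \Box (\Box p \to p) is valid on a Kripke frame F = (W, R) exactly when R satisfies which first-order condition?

shift-reflexivity: \forall x \forall y (Rxy \to Ryy)

This schema is the T□ axiom.
Its frame correspondent is shift-reflexivity — \forall x \forall y (Rxy \to Ryy).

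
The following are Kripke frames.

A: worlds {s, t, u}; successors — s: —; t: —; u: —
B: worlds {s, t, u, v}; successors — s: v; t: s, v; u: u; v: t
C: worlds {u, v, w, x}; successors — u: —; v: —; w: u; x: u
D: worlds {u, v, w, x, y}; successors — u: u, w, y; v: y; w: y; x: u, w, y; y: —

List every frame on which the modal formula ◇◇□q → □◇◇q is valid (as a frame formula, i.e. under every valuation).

A, C

Frame correspondent (Sahlqvist): ∀x ∀y ∀z ((xR²y ∧ xRz) → ∃w (yRw ∧ zR²w)) — i.e. a generalized confluence (Geach) condition.
A: satisfies the condition.
B: fails — tR²t, tRs but no w with tRw and sR²w.
C: satisfies the condition.
D: fails — uR²u, uRw but no t with uRt and wR²t.
Valid on: A, C.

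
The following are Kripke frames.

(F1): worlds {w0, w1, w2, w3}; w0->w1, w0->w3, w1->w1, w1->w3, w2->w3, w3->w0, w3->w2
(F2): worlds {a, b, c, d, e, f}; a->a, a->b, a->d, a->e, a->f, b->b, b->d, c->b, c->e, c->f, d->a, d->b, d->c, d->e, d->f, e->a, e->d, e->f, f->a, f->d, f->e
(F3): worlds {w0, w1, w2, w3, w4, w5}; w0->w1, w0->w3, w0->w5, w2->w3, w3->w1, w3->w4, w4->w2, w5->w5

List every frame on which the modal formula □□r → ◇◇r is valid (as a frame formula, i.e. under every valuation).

(F1), (F2)

Frame correspondent (Sahlqvist): ∀x ∃w (xR²w ∧ xR²w) — i.e. a generalized confluence (Geach) condition.
(F1): satisfies the condition.
(F2): satisfies the condition.
(F3): fails — at w1 but no w with w1R²w and w1R²w.
Valid on: (F1), (F2).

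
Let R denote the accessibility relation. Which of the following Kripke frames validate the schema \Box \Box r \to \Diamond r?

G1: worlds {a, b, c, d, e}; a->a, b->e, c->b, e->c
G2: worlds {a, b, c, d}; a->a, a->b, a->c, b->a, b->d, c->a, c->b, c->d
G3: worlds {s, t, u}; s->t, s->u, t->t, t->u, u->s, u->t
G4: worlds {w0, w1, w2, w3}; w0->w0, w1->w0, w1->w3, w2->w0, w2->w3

G3

The schema corresponds to a generalized confluence (Geach) condition: \forall x \exists w (x R^2 w \wedge xRw).
G1: fails — at b but no w with bR²w and bRw.
G2: fails — at d but no w with dR²w and dRw.
G3: condition met.
G4: fails — at w3 but no w with w3R²w and w3Rw.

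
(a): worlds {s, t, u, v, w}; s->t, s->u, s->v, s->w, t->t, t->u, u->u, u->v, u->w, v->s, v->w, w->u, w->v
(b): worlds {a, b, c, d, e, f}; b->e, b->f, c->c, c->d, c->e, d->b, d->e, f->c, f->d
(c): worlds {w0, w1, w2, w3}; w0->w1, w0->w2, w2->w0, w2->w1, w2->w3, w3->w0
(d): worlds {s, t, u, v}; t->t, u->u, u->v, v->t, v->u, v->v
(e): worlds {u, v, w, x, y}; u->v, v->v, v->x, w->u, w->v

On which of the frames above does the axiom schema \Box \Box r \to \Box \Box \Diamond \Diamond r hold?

The schema corresponds to a generalized confluence (Geach) condition: \forall x \forall z (x R^2 z \to \exists w (x R^2 w \wedge z R^2 w)).
(a): ✓.
(b): fails — bR²d but no w with bR²w and dR²w.
(c): fails — w0R²w1 but no w with w0R²w and w1R²w.
(d): ✓.
(e): fails — uR²x but no t with uR²t and xR²t.

(a), (d)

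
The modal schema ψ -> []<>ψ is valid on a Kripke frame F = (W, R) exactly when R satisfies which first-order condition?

Symmetry

Suppose ψ→□◇ψ is valid. Take Rxy and set V(ψ)={x}. Then ψ at x, so □◇ψ at x, so ◇ψ at y, so some z with Ryz has ψ; z=x, i.e. Ryx.
Conversely, on a frame with symmetry the schema holds at every world under every valuation.
Frame condition: forall x forall y (Rxy -> Ryx).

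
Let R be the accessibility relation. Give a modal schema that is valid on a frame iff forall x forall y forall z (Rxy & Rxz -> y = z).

This is partial functionality; the standard corresponding axiom is CD: ◇ψ → □ψ.
Suppose ◇ψ→□ψ is valid. Take Rxy, Rxz and set V(ψ)={y}. Then ◇ψ at x, so □ψ at x, so ψ at z, i.e. z=y.

◇ψ → □ψ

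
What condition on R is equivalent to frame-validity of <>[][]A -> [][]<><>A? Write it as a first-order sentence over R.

This is a Sahlqvist (Geach-type) schema ◇^1□^2A → □^2◇^2A.
First-order correspondent: forall x forall y forall z ((xRy & x R^2 z) -> exists w (y R^2 w & z R^2 w)).

forall x forall y forall z ((xRy & x R^2 z) -> exists w (y R^2 w & z R^2 w))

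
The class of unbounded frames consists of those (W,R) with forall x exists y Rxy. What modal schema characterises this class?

The condition is seriality. The D schema □p → ◇p defines it.
Suppose □p→◇p is valid. At any x set V(p)=W. Then □p at x, so ◇p at x, so x has a successor.

□p → ◇p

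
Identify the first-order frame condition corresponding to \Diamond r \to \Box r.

Partial functionality

Suppose ◇r→□r is valid. Take Rxy, Rxz and set V(r)={y}. Then ◇r at x, so □r at x, so r at z, i.e. z=y.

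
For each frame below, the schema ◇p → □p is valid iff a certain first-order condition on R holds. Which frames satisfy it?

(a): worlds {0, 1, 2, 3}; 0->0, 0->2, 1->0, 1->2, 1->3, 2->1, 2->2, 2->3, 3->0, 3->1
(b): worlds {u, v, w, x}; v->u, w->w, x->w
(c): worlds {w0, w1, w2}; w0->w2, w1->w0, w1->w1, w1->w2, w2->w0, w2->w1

(b)

This is the axiom for partial functionality; its first-order frame correspondent is ∀x ∀y ∀z (Rxy ∧ Rxz → y = z).
(a): fails — 0 sees both 0 and 2.
(b): ✓.
(c): fails — w1 sees both w0 and w1.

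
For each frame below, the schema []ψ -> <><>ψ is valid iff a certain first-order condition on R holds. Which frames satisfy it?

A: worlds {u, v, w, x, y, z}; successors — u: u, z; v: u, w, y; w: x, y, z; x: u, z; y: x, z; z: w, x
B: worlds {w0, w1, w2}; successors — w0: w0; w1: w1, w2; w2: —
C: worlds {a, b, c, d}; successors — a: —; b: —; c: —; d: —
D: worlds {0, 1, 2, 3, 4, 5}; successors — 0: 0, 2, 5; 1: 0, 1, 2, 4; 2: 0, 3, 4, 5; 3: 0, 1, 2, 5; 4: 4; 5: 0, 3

The schema corresponds to a generalized confluence (Geach) condition: forall x exists w (xRw & x R^2 w).
A: condition met.
B: fails — at w2 but no w with w2Rw and w2R²w.
C: fails — at a but no w with aRw and aR²w.
D: condition met.
Valid on: A, D.

A, D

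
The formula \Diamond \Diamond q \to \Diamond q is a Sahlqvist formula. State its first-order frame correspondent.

Replacing q by ¬q and contraposing gives the equivalent schema □q → □□q.
Suppose □q→□□q is valid. Take Rxy, Ryz and set V(q)={w : Rxw}. Then □q at x, so □□q at x, so □q at y, so q at z, i.e. Rxz.

Transitivity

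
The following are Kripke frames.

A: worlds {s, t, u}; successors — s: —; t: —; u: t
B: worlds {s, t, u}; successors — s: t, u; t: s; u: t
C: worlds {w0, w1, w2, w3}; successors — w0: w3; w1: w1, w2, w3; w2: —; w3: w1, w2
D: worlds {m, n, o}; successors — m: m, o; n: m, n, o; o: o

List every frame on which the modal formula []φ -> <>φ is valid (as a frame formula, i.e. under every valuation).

The schema corresponds to seriality: forall x exists y Rxy.
A: fails — world s has no successor.
B: satisfies the condition.
C: fails — world w2 has no successor.
D: satisfies the condition.
Valid on: B, D.

B, D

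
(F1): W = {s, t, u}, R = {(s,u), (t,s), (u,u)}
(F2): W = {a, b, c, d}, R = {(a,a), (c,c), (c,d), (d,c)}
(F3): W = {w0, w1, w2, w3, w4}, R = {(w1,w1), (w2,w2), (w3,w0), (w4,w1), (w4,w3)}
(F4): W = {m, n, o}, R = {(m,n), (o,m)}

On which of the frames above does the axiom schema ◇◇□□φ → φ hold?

The schema corresponds to a generalized confluence (Geach) condition: ∀x ∀y (xR²y → ∃w (yR²w ∧ x = w)).
(F1): fails — sR²u but no w with uR²w and s=w.
(F2): condition met.
(F3): fails — w4R²w0 but no w with w0R²w and w4=w.
(F4): fails — oR²n but no w with nR²w and o=w.

(F2)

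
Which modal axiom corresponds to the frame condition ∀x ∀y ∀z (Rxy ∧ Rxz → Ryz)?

A defining formula is ◇ψ → □◇ψ (the 5 axiom).

◇ψ → □◇ψ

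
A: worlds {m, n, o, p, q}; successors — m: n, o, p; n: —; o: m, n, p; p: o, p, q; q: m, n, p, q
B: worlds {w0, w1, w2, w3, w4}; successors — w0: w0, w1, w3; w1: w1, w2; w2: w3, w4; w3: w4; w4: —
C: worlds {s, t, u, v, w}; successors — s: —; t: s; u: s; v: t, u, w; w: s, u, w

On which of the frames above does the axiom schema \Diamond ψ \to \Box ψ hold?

none

Frame correspondent (Sahlqvist): \forall x \forall y \forall z (Rxy \wedge Rxz \to y = z) — i.e. partial functionality.
A: fails — m sees both n and o.
B: fails — w0 sees both w0 and w1.
C: fails — v sees both t and u.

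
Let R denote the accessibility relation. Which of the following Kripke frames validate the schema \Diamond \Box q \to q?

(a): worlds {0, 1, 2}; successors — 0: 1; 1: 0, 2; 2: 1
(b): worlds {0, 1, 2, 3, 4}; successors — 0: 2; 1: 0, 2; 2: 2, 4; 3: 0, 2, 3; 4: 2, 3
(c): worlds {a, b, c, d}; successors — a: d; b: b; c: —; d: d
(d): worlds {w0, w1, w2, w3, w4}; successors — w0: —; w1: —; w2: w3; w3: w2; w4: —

The schema corresponds to a generalized confluence (Geach) condition: \forall x \forall y (xRy \to \exists w (yRw \wedge x = w)).
(a): ✓.
(b): fails — 0R2 but no w with 2Rw and 0=w.
(c): fails — aRd but no w with dRw and a=w.
(d): ✓.
Valid on: (a), (d).

(a), (d)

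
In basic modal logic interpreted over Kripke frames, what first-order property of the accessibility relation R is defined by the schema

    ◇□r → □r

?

Equivalently (dual form): ◇r → □◇r.
Suppose ◇r→□◇r is valid. Take Rxy, Rxz and set V(r)={y}. Then ◇r at x, so □◇r at x, so ◇r at z, so some w with Rzw has r; w=y, i.e. Rzy. By symmetry of the argument, Ryz.

the Euclidean property: ∀x ∀y ∀z (Rxy ∧ Rxz → Ryz)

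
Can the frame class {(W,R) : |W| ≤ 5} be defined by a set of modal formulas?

If a class were modally definable it would be closed under disjoint unions (Goldblatt–Thomason).
Any modal formula valid on each of 6 disjoint one-world frames is valid on their disjoint union (validity is preserved under disjoint unions). Each one-world frame has |W|=1≤5, but the union has |W|=6.
So the class is not modally definable.

Not modally definable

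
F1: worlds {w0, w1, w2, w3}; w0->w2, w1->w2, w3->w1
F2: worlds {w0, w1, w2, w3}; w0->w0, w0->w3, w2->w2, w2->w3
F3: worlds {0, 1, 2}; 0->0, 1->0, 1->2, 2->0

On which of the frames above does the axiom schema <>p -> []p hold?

F1

This is the axiom for partial functionality; its first-order frame correspondent is forall x forall y forall z (Rxy & Rxz -> y = z).
F1: satisfies the condition.
F2: fails — w0 sees both w0 and w3.
F3: fails — 1 sees both 0 and 2.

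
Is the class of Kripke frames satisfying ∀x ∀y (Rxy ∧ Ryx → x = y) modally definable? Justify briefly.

Modal frame validity is preserved under surjective bounded morphisms.
The 8-cycle (worlds s,t,u,v,w,x,y,z with s→t→u→v→w→x→y→z→s) is antisymmetric. Sending even-indexed worlds to a and odd-indexed worlds to b is a surjective bounded morphism onto the two-world frame with a↔b, which is not antisymmetric.
So the class is not modally definable.

No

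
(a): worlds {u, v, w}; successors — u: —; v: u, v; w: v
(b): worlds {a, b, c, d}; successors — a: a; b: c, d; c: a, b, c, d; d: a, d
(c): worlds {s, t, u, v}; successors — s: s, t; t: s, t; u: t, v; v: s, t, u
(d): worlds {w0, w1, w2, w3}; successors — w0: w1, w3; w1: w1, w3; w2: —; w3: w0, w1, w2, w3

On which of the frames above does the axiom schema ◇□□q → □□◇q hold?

(c)

Frame correspondent (Sahlqvist): ∀x ∀y ∀z ((xRy ∧ xR²z) → ∃w (yR²w ∧ zRw)) — i.e. a generalized confluence (Geach) condition.
(a): fails — vRu, vR²u but no t with uR²t and uRt.
(b): fails — cRa, cR²b but no w with aR²w and bRw.
(c): holds.
(d): fails — w0Rw1, w0R²w2 but no w with w1R²w and w2Rw.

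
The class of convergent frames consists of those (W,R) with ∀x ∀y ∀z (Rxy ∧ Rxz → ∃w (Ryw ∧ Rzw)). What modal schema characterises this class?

◇□p → □◇p

The condition is convergence. The .2 schema ◇□p → □◇p defines it.
Suppose ◇□p→□◇p is valid. Take Rxy, Rxz and set V(p)={w : Ryw}. Then □p at y so ◇□p at x, so □◇p at x, so ◇p at z, giving w with Rzw and Ryw.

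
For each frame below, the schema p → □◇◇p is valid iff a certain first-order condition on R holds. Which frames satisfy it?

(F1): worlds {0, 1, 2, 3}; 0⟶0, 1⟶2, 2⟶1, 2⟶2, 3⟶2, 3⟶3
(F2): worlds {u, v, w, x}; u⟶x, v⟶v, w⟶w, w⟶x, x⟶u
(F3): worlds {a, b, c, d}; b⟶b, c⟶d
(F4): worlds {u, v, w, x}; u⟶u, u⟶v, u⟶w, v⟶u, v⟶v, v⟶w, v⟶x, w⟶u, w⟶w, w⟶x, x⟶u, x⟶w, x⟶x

(F4)

The schema corresponds to a generalized confluence (Geach) condition: ∀x ∀z (xRz → ∃w (x = w ∧ zR²w)).
(F1): fails — 3R2 but no w with 3=w and 2R²w.
(F2): fails — uRx but no t with u=t and xR²t.
(F3): fails — cRd but no w with c=w and dR²w.
(F4): satisfies the condition.
Valid on: (F4).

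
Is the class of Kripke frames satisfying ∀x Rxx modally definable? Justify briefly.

Definable; □r → r defines it

Yes: it is reflexivity, defined by the T schema □r → r.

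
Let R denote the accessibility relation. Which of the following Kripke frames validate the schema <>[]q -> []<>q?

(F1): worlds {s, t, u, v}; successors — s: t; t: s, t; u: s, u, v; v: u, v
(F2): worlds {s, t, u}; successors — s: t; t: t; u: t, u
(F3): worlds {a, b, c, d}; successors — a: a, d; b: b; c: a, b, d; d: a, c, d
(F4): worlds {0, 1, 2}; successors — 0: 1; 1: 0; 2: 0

(F2), (F4)

Frame correspondent (Sahlqvist): forall x forall y forall z (Rxy & Rxz -> exists w (Ryw & Rzw)) — i.e. convergence.
(F1): fails — Ruv and Rus but v and s have no common successor.
(F2): ✓.
(F3): fails — Rcd and Rcb but d and b have no common successor.
(F4): ✓.
Valid on: (F2), (F4).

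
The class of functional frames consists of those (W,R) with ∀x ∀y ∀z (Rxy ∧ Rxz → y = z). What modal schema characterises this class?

A defining formula is ◇r → □r (the CD axiom).
Suppose ◇r→□r is valid. Take Rxy, Rxz and set V(r)={y}. Then ◇r at x, so □r at x, so r at z, i.e. z=y.

◇r → □r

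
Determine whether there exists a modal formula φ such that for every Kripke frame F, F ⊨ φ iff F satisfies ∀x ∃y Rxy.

Yes — defined by □p → ◇p

This is a Sahlqvist condition; the D axiom □p → ◇p defines it.
Suppose □p→◇p is valid. At any x set V(p)=W. Then □p at x, so ◇p at x, so x has a successor.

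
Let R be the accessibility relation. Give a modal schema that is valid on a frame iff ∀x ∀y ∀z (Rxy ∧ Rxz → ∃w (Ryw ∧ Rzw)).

◇□p → □◇p

The condition is convergence. The .2 schema ◇□p → □◇p defines it.
Suppose ◇□p→□◇p is valid. Take Rxy, Rxz and set V(p)={w : Ryw}. Then □p at y so ◇□p at x, so □◇p at x, so ◇p at z, giving w with Rzw and Ryw.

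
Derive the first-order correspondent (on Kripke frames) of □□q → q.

This is a Sahlqvist (Geach-type) schema ◇^0□^2q → □^0◇^0q.
Minimal-valuation argument: fix x; take any y with xR^0y and any z with xR^0z. Set V(q) to the set of worlds R-reachable from y in exactly 2 steps. Then □^2q holds at y, so the antecedent holds at x; validity forces ◇^0q at z, giving a w with zR^0w and yR^2w.
First-order correspondent: ∀x ∃w (xR²w ∧ x = w).

∀x ∃w (xR²w ∧ x = w)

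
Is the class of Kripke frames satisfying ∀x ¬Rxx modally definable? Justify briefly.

No — not modally definable

Modal frame validity is preserved under surjective bounded morphisms.
The 3-cycle (worlds a,b,c with a→b→c→a) is irreflexive, and the map sending every world to a single reflexive point • is a surjective bounded morphism (forth: every edge maps to (•,•); back: every world has a successor). So any modal formula valid on the 3-cycle is also valid on the reflexive point, which is not irreflexive.
Hence irreflexivity is not modally definable.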